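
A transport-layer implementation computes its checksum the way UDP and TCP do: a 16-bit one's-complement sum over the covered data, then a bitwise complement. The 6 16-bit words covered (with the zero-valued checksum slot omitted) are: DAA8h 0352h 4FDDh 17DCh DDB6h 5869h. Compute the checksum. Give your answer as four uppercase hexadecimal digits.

One's-complement addition (fold any carry out of bit 15 back into bit 0):
  0xDAA8 + 0x0352 = 0x0DDFA
  0xDDFA + 0x4FDD = 0x12DD7 → wrap carry → 0x2DD8
  0x2DD8 + 0x17DC = 0x045B4
  0x45B4 + 0xDDB6 = 0x1236A → wrap carry → 0x236B
  0x236B + 0x5869 = 0x07BD4
One's-complement sum = 0x7BD4.
Checksum = ~0x7BD4 & 0xFFFF = 0x842B.

842B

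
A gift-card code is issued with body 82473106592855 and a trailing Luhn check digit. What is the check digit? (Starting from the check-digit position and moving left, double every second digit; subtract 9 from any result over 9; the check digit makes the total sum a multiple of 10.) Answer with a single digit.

2

Partial digits right→left: 5 5 8 2 9 5 6 0 1 3 7 4 2 8
Double every second digit counting from the check-digit position (so the 1st, 3rd, 5th, ... of the partial from the right).
  doubled (with −9 where >9): 1 7 9 3 2 5 4 → sum 31
  kept as-is: 5 2 5 0 3 4 8 → sum 27
Total = 31 + 27 = 58.
Check digit = (10 − (58 mod 10)) mod 10 = 2.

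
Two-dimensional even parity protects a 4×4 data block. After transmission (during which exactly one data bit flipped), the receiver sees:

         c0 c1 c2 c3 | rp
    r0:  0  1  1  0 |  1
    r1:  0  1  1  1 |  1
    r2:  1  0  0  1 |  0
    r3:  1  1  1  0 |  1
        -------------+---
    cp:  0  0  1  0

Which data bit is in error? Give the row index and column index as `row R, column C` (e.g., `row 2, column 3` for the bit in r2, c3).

row 0, column 1

Recompute each row's even parity and compare to rp:
  r0: data parity 0, sent rp 1 → mismatch
  r1: data parity 1, sent rp 1 → ok
  r2: data parity 0, sent rp 0 → ok
  r3: data parity 1, sent rp 1 → ok
Recompute each column's even parity and compare to cp:
  c0: data parity 0, sent cp 0 → ok
  c1: data parity 1, sent cp 0 → mismatch
  c2: data parity 1, sent cp 1 → ok
  c3: data parity 0, sent cp 0 → ok
Exactly one row (r0) and one column (c1) fail → the flipped bit is at their intersection.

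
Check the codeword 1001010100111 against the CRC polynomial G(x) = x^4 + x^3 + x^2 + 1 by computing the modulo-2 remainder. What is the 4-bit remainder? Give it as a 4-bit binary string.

Modulo-2 division of 1001010100111 by 11101:
  pos 0: 10010 XOR 11101 = 01111
  pos 1: 11111 XOR 11101 = 00010
  pos 4: 10010 XOR 11101 = 01111
  pos 5: 11110 XOR 11101 = 00011
  pos 8: 11111 XOR 11101 = 00010
Remainder = 0010 (nonzero — an error is detected).

0010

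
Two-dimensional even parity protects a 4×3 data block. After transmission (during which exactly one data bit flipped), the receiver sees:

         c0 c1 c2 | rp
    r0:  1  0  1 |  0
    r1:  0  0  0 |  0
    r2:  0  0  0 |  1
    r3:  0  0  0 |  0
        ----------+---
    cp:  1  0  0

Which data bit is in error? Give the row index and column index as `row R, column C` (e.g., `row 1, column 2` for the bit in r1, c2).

row 2, column 2

Recompute each row's even parity and compare to rp:
  r0: data parity 0, sent rp 0 → ok
  r1: data parity 0, sent rp 0 → ok
  r2: data parity 0, sent rp 1 → mismatch
  r3: data parity 0, sent rp 0 → ok
Recompute each column's even parity and compare to cp:
  c0: data parity 1, sent cp 1 → ok
  c1: data parity 0, sent cp 0 → ok
  c2: data parity 1, sent cp 0 → mismatch
Exactly one row (r2) and one column (c2) fail → the flipped bit is at their intersection.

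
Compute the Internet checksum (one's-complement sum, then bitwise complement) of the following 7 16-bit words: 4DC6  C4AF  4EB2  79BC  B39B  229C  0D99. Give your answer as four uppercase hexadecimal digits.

414A

One's-complement addition (fold any carry out of bit 15 back into bit 0):
  0x4DC6 + 0xC4AF = 0x11275 → wrap carry → 0x1276
  0x1276 + 0x4EB2 = 0x06128
  0x6128 + 0x79BC = 0x0DAE4
  0xDAE4 + 0xB39B = 0x18E7F → wrap carry → 0x8E80
  0x8E80 + 0x229C = 0x0B11C
  0xB11C + 0x0D99 = 0x0BEB5
One's-complement sum = 0xBEB5.
Checksum = ~0xBEB5 & 0xFFFF = 0x414A.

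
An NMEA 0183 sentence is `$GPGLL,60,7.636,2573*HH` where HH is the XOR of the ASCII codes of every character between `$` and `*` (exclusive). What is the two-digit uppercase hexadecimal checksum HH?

XOR the ASCII codes of the payload characters:
  'G' = 0x47 → acc = 0x47
  'P' = 0x50 → acc = 0x17
  'G' = 0x47 → acc = 0x50
  'L' = 0x4C → acc = 0x1C
  'L' = 0x4C → acc = 0x50
  ',' = 0x2C → acc = 0x7C
  '6' = 0x36 → acc = 0x4A
  '0' = 0x30 → acc = 0x7A
  ',' = 0x2C → acc = 0x56
  '7' = 0x37 → acc = 0x61
  '.' = 0x2E → acc = 0x4F
  '6' = 0x36 → acc = 0x79
  '3' = 0x33 → acc = 0x4A
  '6' = 0x36 → acc = 0x7C
  ',' = 0x2C → acc = 0x50
  '2' = 0x32 → acc = 0x62
  '5' = 0x35 → acc = 0x57
  '7' = 0x37 → acc = 0x60
  '3' = 0x33 → acc = 0x53
Checksum = 0x53.

53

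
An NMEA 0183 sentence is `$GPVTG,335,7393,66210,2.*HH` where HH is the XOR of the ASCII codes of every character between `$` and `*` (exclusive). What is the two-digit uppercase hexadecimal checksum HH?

XOR the ASCII codes of the payload characters:
  'G' = 0x47 → acc = 0x47
  'P' = 0x50 → acc = 0x17
  'V' = 0x56 → acc = 0x41
  'T' = 0x54 → acc = 0x15
  'G' = 0x47 → acc = 0x52
  ',' = 0x2C → acc = 0x7E
  '3' = 0x33 → acc = 0x4D
  '3' = 0x33 → acc = 0x7E
  '5' = 0x35 → acc = 0x4B
  ',' = 0x2C → acc = 0x67
  '7' = 0x37 → acc = 0x50
  '3' = 0x33 → acc = 0x63
  '9' = 0x39 → acc = 0x5A
  '3' = 0x33 → acc = 0x69
  ',' = 0x2C → acc = 0x45
  '6' = 0x36 → acc = 0x73
  '6' = 0x36 → acc = 0x45
  '2' = 0x32 → acc = 0x77
  '1' = 0x31 → acc = 0x46
  '0' = 0x30 → acc = 0x76
  ',' = 0x2C → acc = 0x5A
  '2' = 0x32 → acc = 0x68
  '.' = 0x2E → acc = 0x46
Checksum = 0x46.

46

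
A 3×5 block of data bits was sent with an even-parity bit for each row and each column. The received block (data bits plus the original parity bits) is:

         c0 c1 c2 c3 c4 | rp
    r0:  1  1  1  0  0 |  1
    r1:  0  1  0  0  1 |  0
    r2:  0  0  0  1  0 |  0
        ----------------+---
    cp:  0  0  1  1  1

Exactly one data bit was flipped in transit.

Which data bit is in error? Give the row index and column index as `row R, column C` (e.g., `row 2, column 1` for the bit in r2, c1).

row 2, column 0

Recompute each row's even parity and compare to rp:
  r0: data parity 1, sent rp 1 → ok
  r1: data parity 0, sent rp 0 → ok
  r2: data parity 1, sent rp 0 → mismatch
Recompute each column's even parity and compare to cp:
  c0: data parity 1, sent cp 0 → mismatch
  c1: data parity 0, sent cp 0 → ok
  c2: data parity 1, sent cp 1 → ok
  c3: data parity 1, sent cp 1 → ok
  c4: data parity 1, sent cp 1 → ok
Exactly one row (r2) and one column (c0) fail → the flipped bit is at their intersection.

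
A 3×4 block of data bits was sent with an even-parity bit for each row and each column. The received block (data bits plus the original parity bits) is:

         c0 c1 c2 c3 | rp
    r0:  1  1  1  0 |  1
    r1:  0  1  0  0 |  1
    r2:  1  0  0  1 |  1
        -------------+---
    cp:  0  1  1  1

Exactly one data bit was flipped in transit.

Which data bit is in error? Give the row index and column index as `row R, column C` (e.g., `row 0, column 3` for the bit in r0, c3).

row 2, column 1

Recompute each row's even parity and compare to rp:
  r0: data parity 1, sent rp 1 → ok
  r1: data parity 1, sent rp 1 → ok
  r2: data parity 0, sent rp 1 → mismatch
Recompute each column's even parity and compare to cp:
  c0: data parity 0, sent cp 0 → ok
  c1: data parity 0, sent cp 1 → mismatch
  c2: data parity 1, sent cp 1 → ok
  c3: data parity 1, sent cp 1 → ok
Exactly one row (r2) and one column (c1) fail → the flipped bit is at their intersection.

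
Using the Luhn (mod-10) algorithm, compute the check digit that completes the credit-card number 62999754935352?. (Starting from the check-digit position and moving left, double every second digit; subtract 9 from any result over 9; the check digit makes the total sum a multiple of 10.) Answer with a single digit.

Partial digits right→left: 2 5 3 5 3 9 4 5 7 9 9 9 2 6
Double every second digit counting from the check-digit position (so the 1st, 3rd, 5th, ... of the partial from the right).
  doubled (with −9 where >9): 4 6 6 8 5 9 4 → sum 42
  kept as-is: 5 5 9 5 9 9 6 → sum 48
Total = 42 + 48 = 90.
Check digit = (10 − (90 mod 10)) mod 10 = 0.

0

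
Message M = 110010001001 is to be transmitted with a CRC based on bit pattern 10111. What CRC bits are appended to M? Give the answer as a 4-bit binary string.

0010

Append 4 zeros: 1100100010010000. Divide by 10111 (XOR where the leading bit is 1):
  pos 0: 11001 XOR 10111 = 01110
  pos 1: 11100 XOR 10111 = 01011
  pos 2: 10110 XOR 10111 = 00001
  pos 6: 10100 XOR 10111 = 00011
  pos 9: 11100 XOR 10111 = 01011
  pos 10: 10110 XOR 10111 = 00001
Remainder (last 4 bits) = 0010. This is the CRC / FCS.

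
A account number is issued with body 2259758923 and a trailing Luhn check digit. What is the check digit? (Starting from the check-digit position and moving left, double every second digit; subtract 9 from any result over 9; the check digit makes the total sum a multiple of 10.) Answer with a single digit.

7

Partial digits right→left: 3 2 9 8 5 7 9 5 2 2
Double every second digit counting from the check-digit position (so the 1st, 3rd, 5th, ... of the partial from the right).
  doubled (with −9 where >9): 6 9 1 9 4 → sum 29
  kept as-is: 2 8 7 5 2 → sum 24
Total = 29 + 24 = 53.
Check digit = (10 − (53 mod 10)) mod 10 = 7.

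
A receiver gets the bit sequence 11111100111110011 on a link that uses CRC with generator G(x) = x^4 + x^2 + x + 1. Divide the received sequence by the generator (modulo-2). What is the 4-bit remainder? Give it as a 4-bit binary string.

Modulo-2 division of 11111100111110011 by 10111:
  pos 0: 11111 XOR 10111 = 01000
  pos 1: 10001 XOR 10111 = 00110
  pos 3: 11000 XOR 10111 = 01111
  pos 4: 11111 XOR 10111 = 01000
  pos 5: 10001 XOR 10111 = 00110
  pos 7: 11011 XOR 10111 = 01100
  pos 8: 11001 XOR 10111 = 01110
  pos 9: 11100 XOR 10111 = 01011
  pos 10: 10110 XOR 10111 = 00001
Remainder = 0111 (nonzero — an error is detected).

0111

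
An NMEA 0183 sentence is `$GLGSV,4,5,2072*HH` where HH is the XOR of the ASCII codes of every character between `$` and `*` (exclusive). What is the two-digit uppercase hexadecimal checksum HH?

XOR the ASCII codes of the payload characters:
  'G' = 0x47 → acc = 0x47
  'L' = 0x4C → acc = 0x0B
  'G' = 0x47 → acc = 0x4C
  'S' = 0x53 → acc = 0x1F
  'V' = 0x56 → acc = 0x49
  ',' = 0x2C → acc = 0x65
  '4' = 0x34 → acc = 0x51
  ',' = 0x2C → acc = 0x7D
  '5' = 0x35 → acc = 0x48
  ',' = 0x2C → acc = 0x64
  '2' = 0x32 → acc = 0x56
  '0' = 0x30 → acc = 0x66
  '7' = 0x37 → acc = 0x51
  '2' = 0x32 → acc = 0x63
Checksum = 0x63.

63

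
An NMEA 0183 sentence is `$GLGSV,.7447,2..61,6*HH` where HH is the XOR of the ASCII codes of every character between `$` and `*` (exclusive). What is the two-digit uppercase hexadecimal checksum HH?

XOR the ASCII codes of the payload characters:
  'G' = 0x47 → acc = 0x47
  'L' = 0x4C → acc = 0x0B
  'G' = 0x47 → acc = 0x4C
  'S' = 0x53 → acc = 0x1F
  'V' = 0x56 → acc = 0x49
  ',' = 0x2C → acc = 0x65
  '.' = 0x2E → acc = 0x4B
  '7' = 0x37 → acc = 0x7C
  '4' = 0x34 → acc = 0x48
  '4' = 0x34 → acc = 0x7C
  '7' = 0x37 → acc = 0x4B
  ',' = 0x2C → acc = 0x67
  '2' = 0x32 → acc = 0x55
  '.' = 0x2E → acc = 0x7B
  '.' = 0x2E → acc = 0x55
  '6' = 0x36 → acc = 0x63
  '1' = 0x31 → acc = 0x52
  ',' = 0x2C → acc = 0x7E
  '6' = 0x36 → acc = 0x48
Checksum = 0x48.

48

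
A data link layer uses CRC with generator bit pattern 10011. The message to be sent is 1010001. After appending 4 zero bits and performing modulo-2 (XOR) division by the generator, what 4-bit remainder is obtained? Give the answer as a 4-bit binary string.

Append 4 zeros: 10100010000. Divide by 10011 (XOR where the leading bit is 1):
  pos 0: 10100 XOR 10011 = 00111
  pos 2: 11101 XOR 10011 = 01110
  pos 3: 11100 XOR 10011 = 01111
  pos 4: 11110 XOR 10011 = 01101
  pos 5: 11010 XOR 10011 = 01001
  pos 6: 10010 XOR 10011 = 00001
Remainder (last 4 bits) = 0001. This is the CRC / FCS.

0001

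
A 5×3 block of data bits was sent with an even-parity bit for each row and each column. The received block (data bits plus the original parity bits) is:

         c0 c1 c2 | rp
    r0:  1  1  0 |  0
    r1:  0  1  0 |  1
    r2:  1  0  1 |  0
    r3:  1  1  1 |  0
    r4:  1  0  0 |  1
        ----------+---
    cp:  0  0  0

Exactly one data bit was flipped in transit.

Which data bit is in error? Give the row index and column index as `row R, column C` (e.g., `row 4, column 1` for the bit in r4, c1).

row 3, column 1

Recompute each row's even parity and compare to rp:
  r0: data parity 0, sent rp 0 → ok
  r1: data parity 1, sent rp 1 → ok
  r2: data parity 0, sent rp 0 → ok
  r3: data parity 1, sent rp 0 → mismatch
  r4: data parity 1, sent rp 1 → ok
Recompute each column's even parity and compare to cp:
  c0: data parity 0, sent cp 0 → ok
  c1: data parity 1, sent cp 0 → mismatch
  c2: data parity 0, sent cp 0 → ok
Exactly one row (r3) and one column (c1) fail → the flipped bit is at their intersection.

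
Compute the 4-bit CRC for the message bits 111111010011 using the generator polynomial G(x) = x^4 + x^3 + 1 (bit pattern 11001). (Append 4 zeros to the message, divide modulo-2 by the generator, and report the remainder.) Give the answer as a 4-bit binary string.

0011

Append 4 zeros: 1111110100110000. Divide by 11001 (XOR where the leading bit is 1):
  pos 0: 11111 XOR 11001 = 00110
  pos 2: 11010 XOR 11001 = 00011
  pos 5: 11100 XOR 11001 = 00101
  pos 7: 10111 XOR 11001 = 01110
  pos 8: 11100 XOR 11001 = 00101
  pos 10: 10100 XOR 11001 = 01101
  pos 11: 11010 XOR 11001 = 00011
Remainder (last 4 bits) = 0011. This is the CRC / FCS.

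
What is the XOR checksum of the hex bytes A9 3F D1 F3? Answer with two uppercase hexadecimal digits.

XOR the bytes together:
  start with 0xA9
  0xA9 ⊕ 0x3F = 0x96
  0x96 ⊕ 0xD1 = 0x47
  0x47 ⊕ 0xF3 = 0xB4

B4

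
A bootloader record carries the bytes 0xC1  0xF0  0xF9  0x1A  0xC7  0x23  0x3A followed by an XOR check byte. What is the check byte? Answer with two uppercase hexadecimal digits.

0C

XOR the bytes together:
  start with 0xC1
  0xC1 ⊕ 0xF0 = 0x31
  0x31 ⊕ 0xF9 = 0xC8
  0xC8 ⊕ 0x1A = 0xD2
  0xD2 ⊕ 0xC7 = 0x15
  0x15 ⊕ 0x23 = 0x36
  0x36 ⊕ 0x3A = 0x0C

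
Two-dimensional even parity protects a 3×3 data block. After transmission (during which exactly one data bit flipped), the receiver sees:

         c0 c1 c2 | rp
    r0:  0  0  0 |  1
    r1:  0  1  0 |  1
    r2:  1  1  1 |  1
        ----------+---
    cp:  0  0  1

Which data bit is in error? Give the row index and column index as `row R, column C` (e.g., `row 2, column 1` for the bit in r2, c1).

Recompute each row's even parity and compare to rp:
  r0: data parity 0, sent rp 1 → mismatch
  r1: data parity 1, sent rp 1 → ok
  r2: data parity 1, sent rp 1 → ok
Recompute each column's even parity and compare to cp:
  c0: data parity 1, sent cp 0 → mismatch
  c1: data parity 0, sent cp 0 → ok
  c2: data parity 1, sent cp 1 → ok
Exactly one row (r0) and one column (c0) fail → the flipped bit is at their intersection.

row 0, column 0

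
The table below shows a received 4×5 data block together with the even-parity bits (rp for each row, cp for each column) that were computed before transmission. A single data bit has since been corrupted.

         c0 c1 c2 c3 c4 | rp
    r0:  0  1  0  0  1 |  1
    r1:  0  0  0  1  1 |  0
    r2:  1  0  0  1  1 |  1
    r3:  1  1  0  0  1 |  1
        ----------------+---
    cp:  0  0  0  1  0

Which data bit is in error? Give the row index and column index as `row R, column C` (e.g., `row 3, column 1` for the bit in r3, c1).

row 0, column 3

Recompute each row's even parity and compare to rp:
  r0: data parity 0, sent rp 1 → mismatch
  r1: data parity 0, sent rp 0 → ok
  r2: data parity 1, sent rp 1 → ok
  r3: data parity 1, sent rp 1 → ok
Recompute each column's even parity and compare to cp:
  c0: data parity 0, sent cp 0 → ok
  c1: data parity 0, sent cp 0 → ok
  c2: data parity 0, sent cp 0 → ok
  c3: data parity 0, sent cp 1 → mismatch
  c4: data parity 0, sent cp 0 → ok
Exactly one row (r0) and one column (c3) fail → the flipped bit is at their intersection.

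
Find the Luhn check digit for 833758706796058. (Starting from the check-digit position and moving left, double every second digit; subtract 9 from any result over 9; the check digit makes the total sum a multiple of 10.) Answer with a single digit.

6

Partial digits right→left: 8 5 0 6 9 7 6 0 7 8 5 7 3 3 8
Double every second digit counting from the check-digit position (so the 1st, 3rd, 5th, ... of the partial from the right).
  doubled (with −9 where >9): 7 0 9 3 5 1 6 7 → sum 38
  kept as-is: 5 6 7 0 8 7 3 → sum 36
Total = 38 + 36 = 74.
Check digit = (10 − (74 mod 10)) mod 10 = 6.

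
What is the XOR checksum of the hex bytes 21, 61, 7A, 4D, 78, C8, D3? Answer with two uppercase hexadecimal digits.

XOR the bytes together:
  start with 0x21
  0x21 ⊕ 0x61 = 0x40
  0x40 ⊕ 0x7A = 0x3A
  0x3A ⊕ 0x4D = 0x77
  0x77 ⊕ 0x78 = 0x0F
  0x0F ⊕ 0xC8 = 0xC7
  0xC7 ⊕ 0xD3 = 0x14

14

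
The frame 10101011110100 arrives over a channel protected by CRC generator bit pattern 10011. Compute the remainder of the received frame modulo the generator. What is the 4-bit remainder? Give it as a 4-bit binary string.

Modulo-2 division of 10101011110100 by 10011:
  pos 0: 10101 XOR 10011 = 00110
  pos 2: 11001 XOR 10011 = 01010
  pos 3: 10101 XOR 10011 = 00110
  pos 5: 11011 XOR 10011 = 01000
  pos 6: 10000 XOR 10011 = 00011
  pos 9: 11100 XOR 10011 = 01111
Remainder = 1111 (nonzero — an error is detected).

1111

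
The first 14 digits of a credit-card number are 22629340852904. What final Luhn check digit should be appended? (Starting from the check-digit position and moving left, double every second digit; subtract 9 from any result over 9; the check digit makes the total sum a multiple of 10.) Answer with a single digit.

7

Partial digits right→left: 4 0 9 2 5 8 0 4 3 9 2 6 2 2
Double every second digit counting from the check-digit position (so the 1st, 3rd, 5th, ... of the partial from the right).
  doubled (with −9 where >9): 8 9 1 0 6 4 4 → sum 32
  kept as-is: 0 2 8 4 9 6 2 → sum 31
Total = 32 + 31 = 63.
Check digit = (10 − (63 mod 10)) mod 10 = 7.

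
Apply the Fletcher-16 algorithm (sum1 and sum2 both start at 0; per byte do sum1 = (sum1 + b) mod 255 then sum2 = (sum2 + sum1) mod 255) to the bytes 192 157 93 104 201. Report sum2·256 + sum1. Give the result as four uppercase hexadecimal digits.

Running sums (mod 255):
  after byte 0 (192): sum1=192, sum2=192
  after byte 1 (157): sum1=94, sum2=31
  after byte 2 (93): sum1=187, sum2=218
  after byte 3 (104): sum1=36, sum2=254
  after byte 4 (201): sum1=237, sum2=236
Checksum = sum2·256 + sum1 = 236·256 + 237 = 60653 = 0xECED.

ECED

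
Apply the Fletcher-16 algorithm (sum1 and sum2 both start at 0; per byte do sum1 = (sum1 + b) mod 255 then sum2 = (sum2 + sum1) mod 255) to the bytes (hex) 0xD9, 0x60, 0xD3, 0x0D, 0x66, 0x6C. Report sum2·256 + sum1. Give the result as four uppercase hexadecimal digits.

Running sums (mod 255):
  after byte 0 (0xD9): sum1=217, sum2=217
  after byte 1 (0x60): sum1=58, sum2=20
  after byte 2 (0xD3): sum1=14, sum2=34
  after byte 3 (0x0D): sum1=27, sum2=61
  after byte 4 (0x66): sum1=129, sum2=190
  after byte 5 (0x6C): sum1=237, sum2=172
Checksum = sum2·256 + sum1 = 172·256 + 237 = 44269 = 0xACED.

ACED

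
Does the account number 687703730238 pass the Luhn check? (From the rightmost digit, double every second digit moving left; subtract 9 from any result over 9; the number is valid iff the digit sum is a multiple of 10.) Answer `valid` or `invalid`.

valid

From the right, keep odd positions and double even positions (subtract 9 from any doubled value over 9):
  doubled (positions 2,4,...): 6 0 5 0 5 3 → sum 19
  kept (positions 1,3,...): 8 2 3 3 7 8 → sum 31
Total = 50.
50 mod 10 = 0, so the number is valid.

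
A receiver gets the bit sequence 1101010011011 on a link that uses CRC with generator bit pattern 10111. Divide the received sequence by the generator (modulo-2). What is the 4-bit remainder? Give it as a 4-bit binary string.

0000

Modulo-2 division of 1101010011011 by 10111:
  pos 0: 11010 XOR 10111 = 01101
  pos 1: 11011 XOR 10111 = 01100
  pos 2: 11000 XOR 10111 = 01111
  pos 3: 11110 XOR 10111 = 01001
  pos 4: 10011 XOR 10111 = 00100
  pos 6: 10010 XOR 10111 = 00101
  pos 8: 10111 XOR 10111 = 00000
Remainder = 0000 (zero — the frame passes the CRC check).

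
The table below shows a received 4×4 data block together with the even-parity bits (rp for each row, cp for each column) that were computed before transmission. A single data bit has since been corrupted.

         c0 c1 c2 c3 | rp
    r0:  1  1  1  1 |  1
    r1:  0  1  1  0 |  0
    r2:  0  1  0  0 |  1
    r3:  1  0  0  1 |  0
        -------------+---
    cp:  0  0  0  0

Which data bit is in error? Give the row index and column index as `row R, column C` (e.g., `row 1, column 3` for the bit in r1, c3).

row 0, column 1

Recompute each row's even parity and compare to rp:
  r0: data parity 0, sent rp 1 → mismatch
  r1: data parity 0, sent rp 0 → ok
  r2: data parity 1, sent rp 1 → ok
  r3: data parity 0, sent rp 0 → ok
Recompute each column's even parity and compare to cp:
  c0: data parity 0, sent cp 0 → ok
  c1: data parity 1, sent cp 0 → mismatch
  c2: data parity 0, sent cp 0 → ok
  c3: data parity 0, sent cp 0 → ok
Exactly one row (r0) and one column (c1) fail → the flipped bit is at their intersection.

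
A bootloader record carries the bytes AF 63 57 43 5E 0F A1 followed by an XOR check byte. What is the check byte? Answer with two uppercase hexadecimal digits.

28

XOR the bytes together:
  start with 0xAF
  0xAF ⊕ 0x63 = 0xCC
  0xCC ⊕ 0x57 = 0x9B
  0x9B ⊕ 0x43 = 0xD8
  0xD8 ⊕ 0x5E = 0x86
  0x86 ⊕ 0x0F = 0x89
  0x89 ⊕ 0xA1 = 0x28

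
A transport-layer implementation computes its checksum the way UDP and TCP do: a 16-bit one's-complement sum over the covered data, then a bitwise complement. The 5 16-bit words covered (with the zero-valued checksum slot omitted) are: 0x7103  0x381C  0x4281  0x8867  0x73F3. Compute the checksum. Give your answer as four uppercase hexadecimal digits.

One's-complement addition (fold any carry out of bit 15 back into bit 0):
  0x7103 + 0x381C = 0x0A91F
  0xA91F + 0x4281 = 0x0EBA0
  0xEBA0 + 0x8867 = 0x17407 → wrap carry → 0x7408
  0x7408 + 0x73F3 = 0x0E7FB
One's-complement sum = 0xE7FB.
Checksum = ~0xE7FB & 0xFFFF = 0x1804.

1804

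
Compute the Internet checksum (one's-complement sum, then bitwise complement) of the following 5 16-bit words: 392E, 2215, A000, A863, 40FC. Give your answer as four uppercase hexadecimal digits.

1B5C

One's-complement addition (fold any carry out of bit 15 back into bit 0):
  0x392E + 0x2215 = 0x05B43
  0x5B43 + 0xA000 = 0x0FB43
  0xFB43 + 0xA863 = 0x1A3A6 → wrap carry → 0xA3A7
  0xA3A7 + 0x40FC = 0x0E4A3
One's-complement sum = 0xE4A3.
Checksum = ~0xE4A3 & 0xFFFF = 0x1B5C.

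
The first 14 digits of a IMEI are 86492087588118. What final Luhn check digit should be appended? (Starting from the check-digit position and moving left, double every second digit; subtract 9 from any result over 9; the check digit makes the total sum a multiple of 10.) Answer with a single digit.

Partial digits right→left: 8 1 1 8 8 5 7 8 0 2 9 4 6 8
Double every second digit counting from the check-digit position (so the 1st, 3rd, 5th, ... of the partial from the right).
  doubled (with −9 where >9): 7 2 7 5 0 9 3 → sum 33
  kept as-is: 1 8 5 8 2 4 8 → sum 36
Total = 33 + 36 = 69.
Check digit = (10 − (69 mod 10)) mod 10 = 1.

1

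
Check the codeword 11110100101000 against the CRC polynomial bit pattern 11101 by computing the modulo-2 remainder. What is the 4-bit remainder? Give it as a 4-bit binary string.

Modulo-2 division of 11110100101000 by 11101:
  pos 0: 11110 XOR 11101 = 00011
  pos 3: 11100 XOR 11101 = 00001
  pos 7: 11010 XOR 11101 = 00111
  pos 9: 11100 XOR 11101 = 00001
Remainder = 0001 (nonzero — an error is detected).

0001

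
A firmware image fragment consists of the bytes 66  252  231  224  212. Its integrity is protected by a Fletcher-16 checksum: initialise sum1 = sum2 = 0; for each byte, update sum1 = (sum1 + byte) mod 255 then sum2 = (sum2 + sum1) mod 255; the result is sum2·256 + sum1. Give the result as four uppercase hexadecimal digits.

Running sums (mod 255):
  after byte 0 (66): sum1=66, sum2=66
  after byte 1 (252): sum1=63, sum2=129
  after byte 2 (231): sum1=39, sum2=168
  after byte 3 (224): sum1=8, sum2=176
  after byte 4 (212): sum1=220, sum2=141
Checksum = sum2·256 + sum1 = 141·256 + 220 = 36316 = 0x8DDC.

8DDC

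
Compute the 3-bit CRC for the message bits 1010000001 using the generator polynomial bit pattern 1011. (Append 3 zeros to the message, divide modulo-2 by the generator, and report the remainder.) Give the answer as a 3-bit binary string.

Append 3 zeros: 1010000001000. Divide by 1011 (XOR where the leading bit is 1):
  pos 0: 1010 XOR 1011 = 0001
  pos 3: 1000 XOR 1011 = 0011
  pos 5: 1100 XOR 1011 = 0111
  pos 6: 1111 XOR 1011 = 0100
  pos 7: 1000 XOR 1011 = 0011
  pos 9: 1100 XOR 1011 = 0111
Remainder (last 3 bits) = 111. This is the CRC / FCS.

111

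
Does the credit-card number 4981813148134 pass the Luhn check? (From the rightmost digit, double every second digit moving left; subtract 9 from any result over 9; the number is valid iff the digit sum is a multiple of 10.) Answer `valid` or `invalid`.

From the right, keep odd positions and double even positions (subtract 9 from any doubled value over 9):
  doubled (positions 2,4,...): 6 7 2 2 2 9 → sum 28
  kept (positions 1,3,...): 4 1 4 3 8 8 4 → sum 32
Total = 60.
60 mod 10 = 0, so the number is valid.

valid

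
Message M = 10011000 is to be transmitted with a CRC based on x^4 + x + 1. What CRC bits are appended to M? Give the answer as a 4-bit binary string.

0000

Append 4 zeros: 100110000000. Divide by 10011 (XOR where the leading bit is 1):
  pos 0: 10011 XOR 10011 = 00000
Remainder (last 4 bits) = 0000. This is the CRC / FCS.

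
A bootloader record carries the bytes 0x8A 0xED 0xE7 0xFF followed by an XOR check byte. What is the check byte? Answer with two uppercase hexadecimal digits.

XOR the bytes together:
  start with 0x8A
  0x8A ⊕ 0xED = 0x67
  0x67 ⊕ 0xE7 = 0x80
  0x80 ⊕ 0xFF = 0x7F

7F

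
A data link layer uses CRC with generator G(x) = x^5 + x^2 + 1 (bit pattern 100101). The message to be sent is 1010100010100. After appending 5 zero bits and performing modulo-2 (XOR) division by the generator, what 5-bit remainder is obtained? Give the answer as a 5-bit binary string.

11110

Append 5 zeros: 101010001010000000. Divide by 100101 (XOR where the leading bit is 1):
  pos 0: 101010 XOR 100101 = 001111
  pos 2: 111100 XOR 100101 = 011001
  pos 3: 110011 XOR 100101 = 010110
  pos 4: 101100 XOR 100101 = 001001
  pos 6: 100110 XOR 100101 = 000011
  pos 10: 110000 XOR 100101 = 010101
  pos 11: 101010 XOR 100101 = 001111
Remainder (last 5 bits) = 11110. This is the CRC / FCS.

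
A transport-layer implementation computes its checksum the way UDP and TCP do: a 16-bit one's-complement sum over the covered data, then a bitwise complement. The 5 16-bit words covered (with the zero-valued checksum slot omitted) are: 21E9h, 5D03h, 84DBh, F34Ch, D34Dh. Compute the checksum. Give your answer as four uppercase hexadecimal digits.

359D

One's-complement addition (fold any carry out of bit 15 back into bit 0):
  0x21E9 + 0x5D03 = 0x07EEC
  0x7EEC + 0x84DB = 0x103C7 → wrap carry → 0x03C8
  0x03C8 + 0xF34C = 0x0F714
  0xF714 + 0xD34D = 0x1CA61 → wrap carry → 0xCA62
One's-complement sum = 0xCA62.
Checksum = ~0xCA62 & 0xFFFF = 0x359D.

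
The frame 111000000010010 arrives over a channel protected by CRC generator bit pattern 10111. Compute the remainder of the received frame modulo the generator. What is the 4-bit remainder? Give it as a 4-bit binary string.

Modulo-2 division of 111000000010010 by 10111:
  pos 0: 11100 XOR 10111 = 01011
  pos 1: 10110 XOR 10111 = 00001
  pos 5: 10000 XOR 10111 = 00111
  pos 7: 11110 XOR 10111 = 01001
  pos 8: 10010 XOR 10111 = 00101
  pos 10: 10110 XOR 10111 = 00001
Remainder = 0001 (nonzero — an error is detected).

0001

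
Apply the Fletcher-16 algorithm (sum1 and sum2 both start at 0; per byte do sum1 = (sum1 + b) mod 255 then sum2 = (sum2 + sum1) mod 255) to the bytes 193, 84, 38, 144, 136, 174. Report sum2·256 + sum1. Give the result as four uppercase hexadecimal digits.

Running sums (mod 255):
  after byte 0 (193): sum1=193, sum2=193
  after byte 1 (84): sum1=22, sum2=215
  after byte 2 (38): sum1=60, sum2=20
  after byte 3 (144): sum1=204, sum2=224
  after byte 4 (136): sum1=85, sum2=54
  after byte 5 (174): sum1=4, sum2=58
Checksum = sum2·256 + sum1 = 58·256 + 4 = 14852 = 0x3A04.

3A04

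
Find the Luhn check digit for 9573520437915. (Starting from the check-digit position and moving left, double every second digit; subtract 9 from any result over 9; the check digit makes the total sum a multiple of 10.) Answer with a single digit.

7

Partial digits right→left: 5 1 9 7 3 4 0 2 5 3 7 5 9
Double every second digit counting from the check-digit position (so the 1st, 3rd, 5th, ... of the partial from the right).
  doubled (with −9 where >9): 1 9 6 0 1 5 9 → sum 31
  kept as-is: 1 7 4 2 3 5 → sum 22
Total = 31 + 22 = 53.
Check digit = (10 − (53 mod 10)) mod 10 = 7.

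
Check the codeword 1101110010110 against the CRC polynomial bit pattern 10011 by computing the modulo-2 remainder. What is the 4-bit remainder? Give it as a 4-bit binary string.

Modulo-2 division of 1101110010110 by 10011:
  pos 0: 11011 XOR 10011 = 01000
  pos 1: 10001 XOR 10011 = 00010
  pos 4: 10001 XOR 10011 = 00010
  pos 7: 10011 XOR 10011 = 00000
Remainder = 0000 (zero — the frame passes the CRC check).

0000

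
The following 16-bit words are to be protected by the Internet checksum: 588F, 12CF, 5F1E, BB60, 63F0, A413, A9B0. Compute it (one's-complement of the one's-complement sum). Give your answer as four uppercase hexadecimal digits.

C86D

One's-complement addition (fold any carry out of bit 15 back into bit 0):
  0x588F + 0x12CF = 0x06B5E
  0x6B5E + 0x5F1E = 0x0CA7C
  0xCA7C + 0xBB60 = 0x185DC → wrap carry → 0x85DD
  0x85DD + 0x63F0 = 0x0E9CD
  0xE9CD + 0xA413 = 0x18DE0 → wrap carry → 0x8DE1
  0x8DE1 + 0xA9B0 = 0x13791 → wrap carry → 0x3792
One's-complement sum = 0x3792.
Checksum = ~0x3792 & 0xFFFF = 0xC86D.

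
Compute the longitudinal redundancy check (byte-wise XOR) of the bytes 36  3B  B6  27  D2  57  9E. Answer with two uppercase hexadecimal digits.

XOR the bytes together:
  start with 0x36
  0x36 ⊕ 0x3B = 0x0D
  0x0D ⊕ 0xB6 = 0xBB
  0xBB ⊕ 0x27 = 0x9C
  0x9C ⊕ 0xD2 = 0x4E
  0x4E ⊕ 0x57 = 0x19
  0x19 ⊕ 0x9E = 0x87

87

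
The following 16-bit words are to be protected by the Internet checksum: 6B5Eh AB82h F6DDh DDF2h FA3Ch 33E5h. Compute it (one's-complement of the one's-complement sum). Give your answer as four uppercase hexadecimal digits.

One's-complement addition (fold any carry out of bit 15 back into bit 0):
  0x6B5E + 0xAB82 = 0x116E0 → wrap carry → 0x16E1
  0x16E1 + 0xF6DD = 0x10DBE → wrap carry → 0x0DBF
  0x0DBF + 0xDDF2 = 0x0EBB1
  0xEBB1 + 0xFA3C = 0x1E5ED → wrap carry → 0xE5EE
  0xE5EE + 0x33E5 = 0x119D3 → wrap carry → 0x19D4
One's-complement sum = 0x19D4.
Checksum = ~0x19D4 & 0xFFFF = 0xE62B.

E62B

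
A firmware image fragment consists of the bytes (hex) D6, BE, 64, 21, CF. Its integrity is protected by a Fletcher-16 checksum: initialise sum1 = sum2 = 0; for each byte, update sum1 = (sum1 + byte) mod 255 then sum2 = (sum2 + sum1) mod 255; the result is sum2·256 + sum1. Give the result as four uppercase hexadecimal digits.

6CEA

Running sums (mod 255):
  after byte 0 (D6): sum1=214, sum2=214
  after byte 1 (BE): sum1=149, sum2=108
  after byte 2 (64): sum1=249, sum2=102
  after byte 3 (21): sum1=27, sum2=129
  after byte 4 (CF): sum1=234, sum2=108
Checksum = sum2·256 + sum1 = 108·256 + 234 = 27882 = 0x6CEA.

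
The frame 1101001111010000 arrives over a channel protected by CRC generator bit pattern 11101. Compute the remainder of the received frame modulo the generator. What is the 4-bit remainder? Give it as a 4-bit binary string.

Modulo-2 division of 1101001111010000 by 11101:
  pos 0: 11010 XOR 11101 = 00111
  pos 2: 11101 XOR 11101 = 00000
  pos 7: 11101 XOR 11101 = 00000
Remainder = 0000 (zero — the frame passes the CRC check).

0000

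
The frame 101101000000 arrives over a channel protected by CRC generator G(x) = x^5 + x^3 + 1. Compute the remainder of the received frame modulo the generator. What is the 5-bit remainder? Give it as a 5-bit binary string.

11010

Modulo-2 division of 101101000000 by 101001:
  pos 0: 101101 XOR 101001 = 000100
  pos 3: 100000 XOR 101001 = 001001
  pos 5: 100100 XOR 101001 = 001101
Remainder = 11010 (nonzero — an error is detected).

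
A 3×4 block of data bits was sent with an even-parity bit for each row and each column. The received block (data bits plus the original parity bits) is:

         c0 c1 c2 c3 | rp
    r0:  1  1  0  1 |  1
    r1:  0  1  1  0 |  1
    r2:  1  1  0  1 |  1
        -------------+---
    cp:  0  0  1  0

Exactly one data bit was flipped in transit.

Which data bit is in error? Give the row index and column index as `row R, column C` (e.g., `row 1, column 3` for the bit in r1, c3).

Recompute each row's even parity and compare to rp:
  r0: data parity 1, sent rp 1 → ok
  r1: data parity 0, sent rp 1 → mismatch
  r2: data parity 1, sent rp 1 → ok
Recompute each column's even parity and compare to cp:
  c0: data parity 0, sent cp 0 → ok
  c1: data parity 1, sent cp 0 → mismatch
  c2: data parity 1, sent cp 1 → ok
  c3: data parity 0, sent cp 0 → ok
Exactly one row (r1) and one column (c1) fail → the flipped bit is at their intersection.

row 1, column 1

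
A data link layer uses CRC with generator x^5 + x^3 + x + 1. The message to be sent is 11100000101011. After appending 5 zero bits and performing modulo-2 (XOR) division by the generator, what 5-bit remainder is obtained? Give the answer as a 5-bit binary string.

01110

Append 5 zeros: 1110000010101100000. Divide by 101011 (XOR where the leading bit is 1):
  pos 0: 111000 XOR 101011 = 010011
  pos 1: 100110 XOR 101011 = 001101
  pos 3: 110101 XOR 101011 = 011110
  pos 4: 111100 XOR 101011 = 010111
  pos 5: 101111 XOR 101011 = 000100
  pos 8: 100011 XOR 101011 = 001000
  pos 10: 100000 XOR 101011 = 001011
  pos 12: 101100 XOR 101011 = 000111
Remainder (last 5 bits) = 01110. This is the CRC / FCS.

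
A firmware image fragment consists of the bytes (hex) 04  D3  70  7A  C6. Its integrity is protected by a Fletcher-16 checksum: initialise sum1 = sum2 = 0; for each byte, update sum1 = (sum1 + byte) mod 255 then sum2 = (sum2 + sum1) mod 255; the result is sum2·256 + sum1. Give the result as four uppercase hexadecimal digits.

7089

Running sums (mod 255):
  after byte 0 (04): sum1=4, sum2=4
  after byte 1 (D3): sum1=215, sum2=219
  after byte 2 (70): sum1=72, sum2=36
  after byte 3 (7A): sum1=194, sum2=230
  after byte 4 (C6): sum1=137, sum2=112
Checksum = sum2·256 + sum1 = 112·256 + 137 = 28809 = 0x7089.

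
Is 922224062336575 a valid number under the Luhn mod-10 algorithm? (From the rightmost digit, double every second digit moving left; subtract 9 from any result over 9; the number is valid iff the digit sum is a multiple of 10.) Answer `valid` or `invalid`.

invalid

From the right, keep odd positions and double even positions (subtract 9 from any doubled value over 9):
  doubled (positions 2,4,...): 5 3 6 3 8 4 4 → sum 33
  kept (positions 1,3,...): 5 5 3 2 0 2 2 9 → sum 28
Total = 61.
61 mod 10 = 1, so the number is invalid.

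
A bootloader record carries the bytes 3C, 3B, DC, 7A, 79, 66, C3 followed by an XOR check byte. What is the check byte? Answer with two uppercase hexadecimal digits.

XOR the bytes together:
  start with 0x3C
  0x3C ⊕ 0x3B = 0x07
  0x07 ⊕ 0xDC = 0xDB
  0xDB ⊕ 0x7A = 0xA1
  0xA1 ⊕ 0x79 = 0xD8
  0xD8 ⊕ 0x66 = 0xBE
  0xBE ⊕ 0xC3 = 0x7D

7D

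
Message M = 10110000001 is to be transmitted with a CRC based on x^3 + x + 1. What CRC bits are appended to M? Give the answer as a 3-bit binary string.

011

Append 3 zeros: 10110000001000. Divide by 1011 (XOR where the leading bit is 1):
  pos 0: 1011 XOR 1011 = 0000
  pos 10: 1000 XOR 1011 = 0011
Remainder (last 3 bits) = 011. This is the CRC / FCS.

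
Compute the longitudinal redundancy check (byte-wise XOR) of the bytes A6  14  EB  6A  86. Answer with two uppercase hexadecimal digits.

B5

XOR the bytes together:
  start with 0xA6
  0xA6 ⊕ 0x14 = 0xB2
  0xB2 ⊕ 0xEB = 0x59
  0x59 ⊕ 0x6A = 0x33
  0x33 ⊕ 0x86 = 0xB5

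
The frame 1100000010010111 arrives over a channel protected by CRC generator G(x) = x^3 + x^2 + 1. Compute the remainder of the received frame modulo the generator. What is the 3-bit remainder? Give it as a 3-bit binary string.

Modulo-2 division of 1100000010010111 by 1101:
  pos 0: 1100 XOR 1101 = 0001
  pos 3: 1000 XOR 1101 = 0101
  pos 4: 1010 XOR 1101 = 0111
  pos 5: 1111 XOR 1101 = 0010
  pos 7: 1000 XOR 1101 = 0101
  pos 8: 1011 XOR 1101 = 0110
  pos 9: 1100 XOR 1101 = 0001
  pos 12: 1111 XOR 1101 = 0010
Remainder = 010 (nonzero — an error is detected).

010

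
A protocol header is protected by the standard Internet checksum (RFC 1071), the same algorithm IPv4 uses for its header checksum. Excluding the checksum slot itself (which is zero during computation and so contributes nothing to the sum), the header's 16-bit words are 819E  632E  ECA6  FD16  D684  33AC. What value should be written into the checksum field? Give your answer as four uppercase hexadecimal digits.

2744

One's-complement addition (fold any carry out of bit 15 back into bit 0):
  0x819E + 0x632E = 0x0E4CC
  0xE4CC + 0xECA6 = 0x1D172 → wrap carry → 0xD173
  0xD173 + 0xFD16 = 0x1CE89 → wrap carry → 0xCE8A
  0xCE8A + 0xD684 = 0x1A50E → wrap carry → 0xA50F
  0xA50F + 0x33AC = 0x0D8BB
One's-complement sum = 0xD8BB.
Checksum = ~0xD8BB & 0xFFFF = 0x2744.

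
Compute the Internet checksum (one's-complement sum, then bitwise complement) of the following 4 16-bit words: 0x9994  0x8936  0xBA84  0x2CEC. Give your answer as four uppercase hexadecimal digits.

F5C3

One's-complement addition (fold any carry out of bit 15 back into bit 0):
  0x9994 + 0x8936 = 0x122CA → wrap carry → 0x22CB
  0x22CB + 0xBA84 = 0x0DD4F
  0xDD4F + 0x2CEC = 0x10A3B → wrap carry → 0x0A3C
One's-complement sum = 0x0A3C.
Checksum = ~0x0A3C & 0xFFFF = 0xF5C3.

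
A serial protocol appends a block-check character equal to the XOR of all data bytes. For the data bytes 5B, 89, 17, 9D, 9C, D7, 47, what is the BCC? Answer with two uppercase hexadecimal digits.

XOR the bytes together:
  start with 0x5B
  0x5B ⊕ 0x89 = 0xD2
  0xD2 ⊕ 0x17 = 0xC5
  0xC5 ⊕ 0x9D = 0x58
  0x58 ⊕ 0x9C = 0xC4
  0xC4 ⊕ 0xD7 = 0x13
  0x13 ⊕ 0x47 = 0x54

54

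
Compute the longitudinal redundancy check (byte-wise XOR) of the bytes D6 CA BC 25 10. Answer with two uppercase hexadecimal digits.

95

XOR the bytes together:
  start with 0xD6
  0xD6 ⊕ 0xCA = 0x1C
  0x1C ⊕ 0xBC = 0xA0
  0xA0 ⊕ 0x25 = 0x85
  0x85 ⊕ 0x10 = 0x95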